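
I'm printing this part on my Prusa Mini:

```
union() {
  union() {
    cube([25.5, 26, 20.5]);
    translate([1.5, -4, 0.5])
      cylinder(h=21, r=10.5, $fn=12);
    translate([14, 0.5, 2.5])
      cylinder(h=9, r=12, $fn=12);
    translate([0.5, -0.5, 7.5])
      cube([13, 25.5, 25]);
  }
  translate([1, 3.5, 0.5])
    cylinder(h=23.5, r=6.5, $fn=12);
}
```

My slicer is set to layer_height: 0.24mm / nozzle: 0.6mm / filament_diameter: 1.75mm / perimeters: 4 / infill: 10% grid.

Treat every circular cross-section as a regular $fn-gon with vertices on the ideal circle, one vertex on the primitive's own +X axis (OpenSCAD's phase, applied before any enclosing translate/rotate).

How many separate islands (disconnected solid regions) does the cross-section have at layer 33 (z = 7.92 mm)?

At z = 7.92 mm: the cube is present — its section is the full 25.5×26 rectangle; the r=10.5 cylinder at (1.5, -4) gives a regular 12-gon of circumradius 10.5 (constant along its height); the r=12 cylinder at (14, 0.5) gives a regular 12-gon of circumradius 12 (constant along its height); the 13×25.5 cube at (0.5, -0.5) contributes its full rectangle; Combining (union): the regions partially overlap (shared area 681.91 mm²), so overlapping operands fuse into one piece — 1 connected region; the cylinder at (1, 3.5): section is a regular 12-gon, circumradius r=6.5; Combining (union): the regions partially overlap (shared area 110.55 mm²), so overlapping operands fuse into one piece — 1 connected region. Overall, the cross-section is a single solid region. Island count = 1.

1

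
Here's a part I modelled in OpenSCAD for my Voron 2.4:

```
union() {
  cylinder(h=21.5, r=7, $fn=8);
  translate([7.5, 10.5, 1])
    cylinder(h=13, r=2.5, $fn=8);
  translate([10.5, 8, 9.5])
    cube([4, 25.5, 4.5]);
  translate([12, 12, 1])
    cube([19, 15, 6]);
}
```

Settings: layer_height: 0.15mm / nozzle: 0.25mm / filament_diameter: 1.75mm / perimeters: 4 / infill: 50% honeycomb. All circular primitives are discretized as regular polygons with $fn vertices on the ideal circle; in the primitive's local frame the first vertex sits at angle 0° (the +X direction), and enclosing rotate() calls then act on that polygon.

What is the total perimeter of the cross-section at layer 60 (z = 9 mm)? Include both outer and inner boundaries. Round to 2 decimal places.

58.17 mm

At z = 9 mm: the cylinder: section is a regular 8-gon, circumradius r=7 (perimeter = 2·8·7.000·sin(180°/8) = 42.86 mm); the cylinder at (7.5, 10.5): section is a regular 8-gon, circumradius r=2.5 (perimeter = 2·8·2.500·sin(180°/8) = 15.31 mm); the cube at (10.5, 8) is absent (z outside [9.5, 14]); the cube at (12, 12) does not reach this height (z outside [1, 7]); Taking the union: the 2 present regions are separate (no shared area or edge), so areas and boundary lengths simply add and each stays a separate island — boundary = 58.17 mm. Overall, the cross-section has 2 separate islands. Total boundary length (outer) = 58.17 mm.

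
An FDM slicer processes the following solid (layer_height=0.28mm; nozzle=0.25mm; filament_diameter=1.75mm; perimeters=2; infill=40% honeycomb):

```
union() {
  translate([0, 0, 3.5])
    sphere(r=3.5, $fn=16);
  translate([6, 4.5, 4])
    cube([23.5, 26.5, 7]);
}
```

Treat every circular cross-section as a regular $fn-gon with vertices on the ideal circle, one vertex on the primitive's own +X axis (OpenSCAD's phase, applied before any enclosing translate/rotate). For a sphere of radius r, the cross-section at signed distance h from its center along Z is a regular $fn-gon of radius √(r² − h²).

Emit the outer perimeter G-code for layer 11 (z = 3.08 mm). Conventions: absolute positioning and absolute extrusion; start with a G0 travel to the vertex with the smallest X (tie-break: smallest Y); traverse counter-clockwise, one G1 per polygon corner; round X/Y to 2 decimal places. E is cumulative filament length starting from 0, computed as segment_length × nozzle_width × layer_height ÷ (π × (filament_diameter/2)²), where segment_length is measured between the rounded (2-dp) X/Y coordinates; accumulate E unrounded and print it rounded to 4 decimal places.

At z = 3.08 mm: the sphere: section is a regular 16-gon, circumradius = √(r²−h²) = √(3.5²−0.42²) = 3.475; the cube at (6, 4.5) is absent (z outside [4, 11]); Taking the union: only the r=3.5 sphere is present, so the union is just that shape — 1 connected region. The outline is a single polygon with 16 vertices. Extrusion per mm of travel: 0.25 × 0.28 / (π × 0.875²) = 0.029103. Accumulating E over each segment gives final E = 0.6313.

G0 X-3.47 Y0.00 Z3.08
G1 X-3.21 Y-1.33 E0.0394
G1 X-2.46 Y-2.46 E0.0789
G1 X-1.33 Y-3.21 E0.1184
G1 X0.00 Y-3.47 E0.1578
G1 X1.33 Y-3.21 E0.1973
G1 X2.46 Y-2.46 E0.2367
G1 X3.21 Y-1.33 E0.2762
G1 X3.47 Y0.00 E0.3156
G1 X3.21 Y1.33 E0.3551
G1 X2.46 Y2.46 E0.3945
G1 X1.33 Y3.21 E0.4340
G1 X0.00 Y3.47 E0.4735
G1 X-1.33 Y3.21 E0.5129
G1 X-2.46 Y2.46 E0.5524
G1 X-3.21 Y1.33 E0.5918
G1 X-3.47 Y0.00 E0.6313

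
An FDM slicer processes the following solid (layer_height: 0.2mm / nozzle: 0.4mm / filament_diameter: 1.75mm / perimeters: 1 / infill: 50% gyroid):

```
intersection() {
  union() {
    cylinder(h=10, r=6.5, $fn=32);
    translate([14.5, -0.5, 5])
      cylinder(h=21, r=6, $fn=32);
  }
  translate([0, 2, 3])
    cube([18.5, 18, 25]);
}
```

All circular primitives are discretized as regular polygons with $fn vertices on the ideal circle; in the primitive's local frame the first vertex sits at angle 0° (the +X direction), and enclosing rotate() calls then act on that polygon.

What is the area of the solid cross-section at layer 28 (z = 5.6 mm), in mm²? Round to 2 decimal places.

45.80 mm²

At z = 5.6 mm: the cylinder: section is a regular 32-gon, circumradius r=6.5 (area = (32/2)·6.500²·sin(360°/32) = 131.88 mm²); the cylinder at (14.5, -0.5): section is a regular 32-gon, circumradius r=6 (area = (32/2)·6.000²·sin(360°/32) = 112.37 mm²); Merging all regions: the 2 present regions are separate (no shared area or edge), so areas and boundary lengths simply add and each stays a separate island — area = 244.25 mm²; the cube at (0, 2) is present — its section is the full 18.5×18 rectangle (area 333.00 mm²); Taking the intersection: the 18.5×18 cube at (0, 2) partially overlaps that combined region; clipping to the common part keeps 45.80 mm² — area = 45.80 mm². Overall, the cross-section has 2 separate islands. Net area = 45.80 mm².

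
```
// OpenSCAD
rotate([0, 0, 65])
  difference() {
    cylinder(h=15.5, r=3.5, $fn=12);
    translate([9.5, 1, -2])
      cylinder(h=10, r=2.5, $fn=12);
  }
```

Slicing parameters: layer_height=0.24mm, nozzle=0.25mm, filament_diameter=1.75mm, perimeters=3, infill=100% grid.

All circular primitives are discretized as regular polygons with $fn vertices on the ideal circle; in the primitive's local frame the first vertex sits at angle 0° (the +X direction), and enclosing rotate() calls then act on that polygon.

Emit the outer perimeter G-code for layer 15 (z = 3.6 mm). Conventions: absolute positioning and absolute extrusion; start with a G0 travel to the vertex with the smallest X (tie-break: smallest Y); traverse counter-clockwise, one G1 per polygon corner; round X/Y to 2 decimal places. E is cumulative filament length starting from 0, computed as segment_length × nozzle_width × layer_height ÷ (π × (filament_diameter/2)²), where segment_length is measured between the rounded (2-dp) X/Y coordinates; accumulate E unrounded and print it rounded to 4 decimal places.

G0 X-3.49 Y-0.31 Z3.60
G1 X-2.87 Y-2.01 E0.0451
G1 X-1.48 Y-3.17 E0.0903
G1 X0.31 Y-3.49 E0.1357
G1 X2.01 Y-2.87 E0.1808
G1 X3.17 Y-1.48 E0.2260
G1 X3.49 Y0.31 E0.2713
G1 X2.87 Y2.01 E0.3165
G1 X1.48 Y3.17 E0.3616
G1 X-0.31 Y3.49 E0.4070
G1 X-2.01 Y2.87 E0.4521
G1 X-3.17 Y1.48 E0.4973
G1 X-3.49 Y-0.31 E0.5426

At z = 3.6 mm: the r=3.5 cylinder contributes a regular 12-gon of circumradius 3.5; the cylinder at (9.5, 1): section is a regular 12-gon, circumradius r=2.5; After the difference (first − rest): starting from the r=3.5 cylinder, the r=2.5 cylinder at (9.5, 1) misses the remaining region (no effect) — 1 connected region; (rotated 65° about Z; rotation is an isometry so areas/perimeters/island counts are preserved). The outline is a single polygon with 12 vertices. Extrusion per mm of travel: 0.25 × 0.24 / (π × 0.875²) = 0.024945. Accumulating E over each segment gives final E = 0.5426.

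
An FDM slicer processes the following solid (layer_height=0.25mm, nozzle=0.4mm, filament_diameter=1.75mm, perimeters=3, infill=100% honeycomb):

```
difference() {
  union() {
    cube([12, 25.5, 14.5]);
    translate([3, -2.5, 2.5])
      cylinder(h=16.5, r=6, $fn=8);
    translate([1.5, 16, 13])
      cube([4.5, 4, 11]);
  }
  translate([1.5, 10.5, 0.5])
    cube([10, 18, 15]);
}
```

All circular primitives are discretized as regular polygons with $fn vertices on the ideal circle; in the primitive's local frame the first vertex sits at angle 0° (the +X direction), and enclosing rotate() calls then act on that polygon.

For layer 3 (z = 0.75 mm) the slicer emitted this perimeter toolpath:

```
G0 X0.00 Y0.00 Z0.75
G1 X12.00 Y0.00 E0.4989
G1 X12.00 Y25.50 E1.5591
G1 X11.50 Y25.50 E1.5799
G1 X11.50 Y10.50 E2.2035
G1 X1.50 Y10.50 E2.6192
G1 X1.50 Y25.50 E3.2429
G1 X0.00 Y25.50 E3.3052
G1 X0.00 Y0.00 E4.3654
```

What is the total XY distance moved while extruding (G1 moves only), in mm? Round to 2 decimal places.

Sum the Euclidean lengths of each G1 segment: total = 105.00 mm.

105.00 mm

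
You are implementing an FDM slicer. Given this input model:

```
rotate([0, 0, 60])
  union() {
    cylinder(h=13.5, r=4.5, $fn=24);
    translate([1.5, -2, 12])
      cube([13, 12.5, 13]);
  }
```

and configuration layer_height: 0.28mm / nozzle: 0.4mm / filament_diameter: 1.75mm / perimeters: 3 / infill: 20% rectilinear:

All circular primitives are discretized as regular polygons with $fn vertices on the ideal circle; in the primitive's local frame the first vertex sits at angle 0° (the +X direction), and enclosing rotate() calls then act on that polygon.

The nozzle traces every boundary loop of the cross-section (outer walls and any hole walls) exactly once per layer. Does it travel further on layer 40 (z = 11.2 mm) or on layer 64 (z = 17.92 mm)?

layer 64 (z = 17.92 mm)

Layer 40 (z = 11.2): the cylinder: section is a regular 24-gon, circumradius r=4.5 (perimeter = 2·24·4.500·sin(180°/24) = 28.19 mm); the cube at (1.5, -2) does not reach this height (z outside [12, 25]); Combining (union): only the r=4.5 cylinder is present, so the union is just that shape — boundary = 28.19 mm; (whole slice rotated 60° about Z — lengths, areas and connectivity unchanged). So its perimeter = 28.19 mm. Layer 64 (z = 17.92): the cylinder is not intersected at this z (z outside [0, 13.5]); the cube at (1.5, -2) is present — its section is the full 13×12.5 rectangle (perimeter 51.00 mm); Taking the union: only the 13×12.5 cube at (1.5, -2) is present, so the union is just that shape — boundary = 51.00 mm; (whole slice rotated 60° about Z — lengths, areas and connectivity unchanged). So its perimeter = 51.00 mm. Layer 64 is larger (51.00 vs 28.19 mm).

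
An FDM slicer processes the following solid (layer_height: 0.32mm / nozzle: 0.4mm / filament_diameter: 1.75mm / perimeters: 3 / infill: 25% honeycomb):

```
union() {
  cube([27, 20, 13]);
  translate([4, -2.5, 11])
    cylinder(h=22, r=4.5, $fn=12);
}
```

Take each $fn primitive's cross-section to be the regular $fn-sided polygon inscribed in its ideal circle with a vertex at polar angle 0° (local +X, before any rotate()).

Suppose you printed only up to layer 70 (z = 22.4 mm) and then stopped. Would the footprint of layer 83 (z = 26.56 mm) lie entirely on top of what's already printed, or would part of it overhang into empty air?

entirely on top

Compare the two slices. At z = 22.4: the cube is absent (z outside [0, 13]); the r=4.5 cylinder at (4, -2.5) gives a regular 12-gon of circumradius 4.5 (constant along its height) (area = (12/2)·4.500²·sin(360°/12) = 60.75 mm²); Taking the union: only the r=4.5 cylinder at (4, -2.5) is present, so the union is just that shape — area = 60.75 mm². At z = 26.56: the cube is not intersected at this z (z outside [0, 13]); the r=4.5 cylinder at (4, -2.5) gives a regular 12-gon of circumradius 4.5 (constant along its height) (area = (12/2)·4.500²·sin(360°/12) = 60.75 mm²); Combining (union): only the r=4.5 cylinder at (4, -2.5) is present, so the union is just that shape — area = 60.75 mm². Checking containment: the cross-section at z = 26.56 is a subset of the cross-section at z = 22.4.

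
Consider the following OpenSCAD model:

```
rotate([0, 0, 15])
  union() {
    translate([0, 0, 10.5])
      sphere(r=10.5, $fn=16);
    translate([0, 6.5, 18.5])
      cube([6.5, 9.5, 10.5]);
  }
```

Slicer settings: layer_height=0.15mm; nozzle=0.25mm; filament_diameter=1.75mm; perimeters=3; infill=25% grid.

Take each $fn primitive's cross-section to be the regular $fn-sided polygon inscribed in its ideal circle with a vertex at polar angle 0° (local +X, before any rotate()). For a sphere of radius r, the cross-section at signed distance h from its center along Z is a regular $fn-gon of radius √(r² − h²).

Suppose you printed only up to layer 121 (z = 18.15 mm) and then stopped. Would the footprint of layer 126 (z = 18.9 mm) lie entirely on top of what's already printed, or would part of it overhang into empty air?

Compare the two slices. At z = 18.15: the r=10.5 sphere slices to a regular 16-gon of circumradius 7.192 (√(r²−h²) with h=7.65 from center) (area = (16/2)·7.192²·sin(360°/16) = 158.36 mm²); the cube at (0, 6.5) is not intersected at this z (z outside [18.5, 29]); Combining (union): only the r=10.5 sphere is present, so the union is just that shape — area = 158.36 mm²; (rotated 15° about Z; rotation is an isometry so areas/perimeters/island counts are preserved). At z = 18.9: the sphere: section is a regular 16-gon, circumradius = √(r²−h²) = √(10.5²−8.4²) = 6.300 (area = (16/2)·6.300²·sin(360°/16) = 121.51 mm²); the cube at (0, 6.5) (footprint 6.5×9.5) is included at this height (area 61.75 mm²); Combining (union): the 2 present regions are separate (no shared area or edge), so areas and boundary lengths simply add and each stays a separate island — area = 183.26 mm²; (whole slice rotated 15° about Z — lengths, areas and connectivity unchanged). Checking containment: at z = 18.9 the cross-section extends beyond the z = 18.15 cross-section by about 60.58 mm².

part overhangs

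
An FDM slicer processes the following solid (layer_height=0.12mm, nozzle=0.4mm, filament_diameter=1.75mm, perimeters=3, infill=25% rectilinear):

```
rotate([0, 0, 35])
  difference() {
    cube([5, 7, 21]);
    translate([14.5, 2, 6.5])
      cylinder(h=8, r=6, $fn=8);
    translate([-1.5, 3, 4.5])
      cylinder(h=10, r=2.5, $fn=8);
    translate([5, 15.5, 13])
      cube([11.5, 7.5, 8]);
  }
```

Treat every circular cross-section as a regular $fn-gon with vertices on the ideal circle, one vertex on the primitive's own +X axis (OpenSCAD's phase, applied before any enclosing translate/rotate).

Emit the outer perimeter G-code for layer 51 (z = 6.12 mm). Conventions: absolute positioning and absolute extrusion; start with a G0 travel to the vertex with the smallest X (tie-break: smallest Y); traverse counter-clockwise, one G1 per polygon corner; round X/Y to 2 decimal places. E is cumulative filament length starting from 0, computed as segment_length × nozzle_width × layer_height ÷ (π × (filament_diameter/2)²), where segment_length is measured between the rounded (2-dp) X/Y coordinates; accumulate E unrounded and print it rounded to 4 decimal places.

At z = 6.12 mm: the 5×7 cube contributes its full rectangle; the cylinder at (14.5, 2) is absent (z outside [6.5, 14.5]); the r=2.5 cylinder at (-1.5, 3) gives a regular 8-gon of circumradius 2.5 (constant along its height); the cube at (5, 15.5) does not reach this height (z outside [13, 21]); After the difference (first − rest): starting from the 5×7 cube, the r=2.5 cylinder at (-1.5, 3) partially overlaps it — only the 2.27 mm² overlap (of its 17.68 mm²) is removed, clipping the outline — 1 connected region; (whole slice rotated 35° about Z — lengths, areas and connectivity unchanged). The outline is a single polygon with 9 vertices. Extrusion per mm of travel: 0.4 × 0.12 / (π × 0.875²) = 0.019956. Accumulating E over each segment gives final E = 0.4919.

G0 X-4.02 Y5.73 Z6.12
G1 X-2.80 Y4.00 E0.0422
G1 X-2.52 Y4.06 E0.0480
G1 X-0.90 Y3.03 E0.0863
G1 X-0.49 Y1.16 E0.1245
G1 X-0.64 Y0.92 E0.1301
G1 X0.00 Y0.00 E0.1525
G1 X4.10 Y2.87 E0.2524
G1 X0.08 Y8.60 E0.3920
G1 X-4.02 Y5.73 E0.4919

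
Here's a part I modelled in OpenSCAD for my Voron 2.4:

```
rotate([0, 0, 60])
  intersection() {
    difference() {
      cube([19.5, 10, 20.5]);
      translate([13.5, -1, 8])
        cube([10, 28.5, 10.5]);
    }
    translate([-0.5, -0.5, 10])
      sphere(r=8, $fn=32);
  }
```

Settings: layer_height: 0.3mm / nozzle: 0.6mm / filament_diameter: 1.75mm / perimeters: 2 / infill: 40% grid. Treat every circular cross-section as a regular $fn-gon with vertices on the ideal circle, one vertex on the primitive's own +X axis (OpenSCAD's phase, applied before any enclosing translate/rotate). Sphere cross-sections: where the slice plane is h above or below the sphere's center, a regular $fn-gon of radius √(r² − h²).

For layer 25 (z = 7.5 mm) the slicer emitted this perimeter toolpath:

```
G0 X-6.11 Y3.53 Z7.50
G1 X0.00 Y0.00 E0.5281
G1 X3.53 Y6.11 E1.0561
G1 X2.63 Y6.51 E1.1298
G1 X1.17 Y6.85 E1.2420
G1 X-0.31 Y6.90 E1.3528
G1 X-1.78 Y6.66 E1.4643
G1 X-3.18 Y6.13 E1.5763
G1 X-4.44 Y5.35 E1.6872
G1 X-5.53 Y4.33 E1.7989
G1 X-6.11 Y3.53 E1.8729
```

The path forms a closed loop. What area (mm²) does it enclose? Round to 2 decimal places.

37.75 mm²

Apply the shoelace formula to the sequence of (X, Y) vertices; enclosed area = 37.75 mm².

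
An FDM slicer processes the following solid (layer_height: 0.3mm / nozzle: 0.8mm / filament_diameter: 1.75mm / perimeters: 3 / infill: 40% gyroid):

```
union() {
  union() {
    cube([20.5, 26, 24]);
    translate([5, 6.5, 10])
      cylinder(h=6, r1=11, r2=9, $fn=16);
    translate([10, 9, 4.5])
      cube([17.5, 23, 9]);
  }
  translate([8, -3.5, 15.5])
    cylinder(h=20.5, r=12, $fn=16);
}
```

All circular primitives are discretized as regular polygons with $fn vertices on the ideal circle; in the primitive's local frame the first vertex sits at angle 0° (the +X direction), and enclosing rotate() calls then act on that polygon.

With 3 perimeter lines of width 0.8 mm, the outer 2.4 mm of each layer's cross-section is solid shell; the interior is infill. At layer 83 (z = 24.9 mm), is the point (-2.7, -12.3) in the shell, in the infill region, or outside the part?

outside

At z = 24.9 mm: the cube is not intersected at this z (z outside [0, 24]); the cone at (5, 6.5) is absent (z outside [10, 16]); the cube at (10, 9) does not reach this height (z outside [4.5, 13.5]); Merging all regions: nothing is present at this height; the r=12 cylinder at (8, -3.5) contributes a regular 16-gon of circumradius 12; Taking the union: only the r=12 cylinder at (8, -3.5) is present, so the union is just that shape — 1 connected region. Overall, the cross-section is a single solid region. The nearest boundary edge runs (-3.09, -8.09)→(-0.49, -11.99); distance from the point to it = 2.02 mm. The point is not inside any of the regions above, so it lies outside the cross-section (2.02 mm from the nearest boundary).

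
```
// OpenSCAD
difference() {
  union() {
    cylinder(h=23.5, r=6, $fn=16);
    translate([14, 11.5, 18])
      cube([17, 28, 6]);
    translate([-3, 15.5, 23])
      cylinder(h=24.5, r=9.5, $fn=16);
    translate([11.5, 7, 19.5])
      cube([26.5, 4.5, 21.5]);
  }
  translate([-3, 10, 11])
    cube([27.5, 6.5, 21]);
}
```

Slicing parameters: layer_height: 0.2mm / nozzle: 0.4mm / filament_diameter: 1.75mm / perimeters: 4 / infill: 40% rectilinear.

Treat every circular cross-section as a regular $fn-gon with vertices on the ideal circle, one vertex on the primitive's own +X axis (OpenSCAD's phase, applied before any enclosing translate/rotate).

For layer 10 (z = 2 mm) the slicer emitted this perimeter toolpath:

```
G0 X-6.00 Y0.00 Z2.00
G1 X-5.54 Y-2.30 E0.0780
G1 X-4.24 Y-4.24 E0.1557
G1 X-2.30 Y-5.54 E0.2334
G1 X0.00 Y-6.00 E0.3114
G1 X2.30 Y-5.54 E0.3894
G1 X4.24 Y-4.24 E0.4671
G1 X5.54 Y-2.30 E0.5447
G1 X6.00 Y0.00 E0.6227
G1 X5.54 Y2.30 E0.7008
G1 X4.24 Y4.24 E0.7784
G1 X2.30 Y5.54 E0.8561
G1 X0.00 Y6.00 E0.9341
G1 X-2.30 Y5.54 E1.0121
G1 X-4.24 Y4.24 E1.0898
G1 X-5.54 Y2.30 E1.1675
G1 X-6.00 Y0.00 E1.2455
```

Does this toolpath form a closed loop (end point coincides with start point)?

yes

Start point (G0): (-6.00, 0.00). End point (last G1): the path returns to the start — closed.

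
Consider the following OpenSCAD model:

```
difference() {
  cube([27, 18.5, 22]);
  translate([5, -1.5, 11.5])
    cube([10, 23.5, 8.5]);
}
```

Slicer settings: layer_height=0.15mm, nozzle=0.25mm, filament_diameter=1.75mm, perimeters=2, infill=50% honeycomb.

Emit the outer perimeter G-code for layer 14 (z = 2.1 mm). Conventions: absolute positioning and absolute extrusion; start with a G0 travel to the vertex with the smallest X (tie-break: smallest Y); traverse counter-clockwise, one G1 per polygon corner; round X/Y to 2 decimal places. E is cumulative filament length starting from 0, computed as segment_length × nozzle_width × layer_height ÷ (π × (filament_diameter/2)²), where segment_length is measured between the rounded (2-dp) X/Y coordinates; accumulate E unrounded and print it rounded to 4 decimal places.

G0 X0.00 Y0.00 Z2.10
G1 X27.00 Y0.00 E0.4209
G1 X27.00 Y18.50 E0.7094
G1 X0.00 Y18.50 E1.1303
G1 X0.00 Y0.00 E1.4188

At z = 2.1 mm: the 27×18.5 cube contributes its full rectangle; the cube at (5, -1.5) does not reach this height (z outside [11.5, 20]); After the difference (first − rest): none of the subtracted shapes is present at this height, so the 27×18.5 cube is unchanged — 1 connected region. The outline is a single polygon with 4 vertices. Extrusion per mm of travel: 0.25 × 0.15 / (π × 0.875²) = 0.015591. Accumulating E over each segment gives final E = 1.4188.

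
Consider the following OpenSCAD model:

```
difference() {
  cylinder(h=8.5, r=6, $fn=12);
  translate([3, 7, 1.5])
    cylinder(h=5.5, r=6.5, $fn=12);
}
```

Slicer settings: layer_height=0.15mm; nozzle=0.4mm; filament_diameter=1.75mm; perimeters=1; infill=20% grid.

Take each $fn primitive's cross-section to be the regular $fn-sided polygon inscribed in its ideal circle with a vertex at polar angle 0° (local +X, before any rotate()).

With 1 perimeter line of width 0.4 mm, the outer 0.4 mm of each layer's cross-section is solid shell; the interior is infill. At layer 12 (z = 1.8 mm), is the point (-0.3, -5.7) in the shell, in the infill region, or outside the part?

shell

At z = 1.8 mm: the cylinder: section is a regular 12-gon, circumradius r=6; the r=6.5 cylinder at (3, 7) contributes a regular 12-gon of circumradius 6.5; Taking the first minus the rest: starting from the r=6 cylinder, the r=6.5 cylinder at (3, 7) partially overlaps it — only the 30.52 mm² overlap (of its 126.75 mm²) is removed, clipping the outline — 1 connected region. Overall, the cross-section is a single solid region. The nearest boundary edge runs (-0.00, -6.00)→(-3.00, -5.20); distance from the point to it = 0.21 mm. The point is inside the cross-section, 0.21 mm from the nearest boundary — within the 0.4 mm shell band (1 × 0.4).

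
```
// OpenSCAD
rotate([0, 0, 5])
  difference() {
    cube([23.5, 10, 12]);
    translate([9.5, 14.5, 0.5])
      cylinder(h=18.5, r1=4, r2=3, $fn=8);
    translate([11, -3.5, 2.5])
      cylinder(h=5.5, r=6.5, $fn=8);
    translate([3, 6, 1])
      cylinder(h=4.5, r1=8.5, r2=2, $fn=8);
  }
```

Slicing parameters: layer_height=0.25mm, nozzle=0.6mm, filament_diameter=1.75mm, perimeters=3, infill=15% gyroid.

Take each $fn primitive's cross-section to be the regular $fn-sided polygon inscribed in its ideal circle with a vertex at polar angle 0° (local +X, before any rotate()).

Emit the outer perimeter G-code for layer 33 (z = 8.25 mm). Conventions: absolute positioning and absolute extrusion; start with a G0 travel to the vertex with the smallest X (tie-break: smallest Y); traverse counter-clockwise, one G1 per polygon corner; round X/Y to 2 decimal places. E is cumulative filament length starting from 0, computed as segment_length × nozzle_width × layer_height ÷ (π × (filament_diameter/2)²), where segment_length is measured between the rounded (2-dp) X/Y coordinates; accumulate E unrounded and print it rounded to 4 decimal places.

G0 X-0.87 Y9.96 Z8.25
G1 X0.00 Y0.00 E0.6235
G1 X23.41 Y2.05 E2.0890
G1 X22.54 Y12.01 E2.7125
G1 X-0.87 Y9.96 E4.1780

At z = 8.25 mm: the 23.5×10 cube contributes its full rectangle; the cone at (9.5, 14.5): at t=0.419 of its height the radius interpolates to r₁+(r₂−r₁)t = 3.581, giving a regular 8-gon of that circumradius; the cylinder at (11, -3.5) is absent (z outside [2.5, 8]); the cone at (3, 6) does not reach this height (z outside [1, 5.5]); Taking the first minus the rest: starting from the 23.5×10 cube, the cone at (9.5, 14.5) misses the remaining region (no effect) — 1 connected region; (whole slice rotated 5° about Z — lengths, areas and connectivity unchanged). The outline is a single polygon with 4 vertices. Extrusion per mm of travel: 0.6 × 0.25 / (π × 0.875²) = 0.062363. Accumulating E over each segment gives final E = 4.1780.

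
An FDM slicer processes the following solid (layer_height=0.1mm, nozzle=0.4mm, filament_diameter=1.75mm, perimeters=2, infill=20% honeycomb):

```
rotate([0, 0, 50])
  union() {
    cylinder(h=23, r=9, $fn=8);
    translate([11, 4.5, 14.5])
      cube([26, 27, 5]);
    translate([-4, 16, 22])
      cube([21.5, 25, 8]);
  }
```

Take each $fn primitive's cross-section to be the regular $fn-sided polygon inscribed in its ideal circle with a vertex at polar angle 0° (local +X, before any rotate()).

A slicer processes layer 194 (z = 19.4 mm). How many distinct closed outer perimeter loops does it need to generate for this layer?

At z = 19.4 mm: the r=9 cylinder gives a regular 8-gon of circumradius 9 (constant along its height); the 26×27 cube at (11, 4.5) contributes its full rectangle; the cube at (-4, 16) does not reach this height (z outside [22, 30]); Combining (union): the 2 present regions are separate (no shared area or edge), so areas and boundary lengths simply add and each stays a separate island — 2 connected regions; (rotated 50° about Z; rotation is an isometry so areas/perimeters/island counts are preserved). The result has 2 disconnected regions.

2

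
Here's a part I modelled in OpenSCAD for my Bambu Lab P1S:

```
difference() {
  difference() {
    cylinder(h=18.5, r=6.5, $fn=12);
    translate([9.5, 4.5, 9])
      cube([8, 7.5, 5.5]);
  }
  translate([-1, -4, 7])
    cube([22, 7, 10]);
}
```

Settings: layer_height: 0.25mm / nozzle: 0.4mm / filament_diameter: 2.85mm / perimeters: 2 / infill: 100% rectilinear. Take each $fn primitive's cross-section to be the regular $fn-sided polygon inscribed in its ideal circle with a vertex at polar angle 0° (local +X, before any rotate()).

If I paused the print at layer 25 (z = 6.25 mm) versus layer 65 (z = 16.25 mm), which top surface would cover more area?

layer 25 (z = 6.25 mm)

Layer 25 (z = 6.25): the r=6.5 cylinder contributes a regular 12-gon of circumradius 6.5 (area = (12/2)·6.500²·sin(360°/12) = 126.75 mm²); the cube at (9.5, 4.5) is absent (z outside [9, 14.5]); After the difference (first − rest): none of the subtracted shapes is present at this height, so the r=6.5 cylinder is unchanged — area = 126.75 mm²; the cube at (-1, -4) is absent (z outside [7, 17]); After the difference (first − rest): none of the subtracted shapes is present at this height, so the result so far is unchanged — area = 126.75 mm². So its area = 126.75 mm². Layer 65 (z = 16.25): the r=6.5 cylinder gives a regular 12-gon of circumradius 6.5 (constant along its height) (area = (12/2)·6.500²·sin(360°/12) = 126.75 mm²); the cube at (9.5, 4.5) does not reach this height (z outside [9, 14.5]); Taking the first minus the rest: none of the subtracted shapes is present at this height, so the r=6.5 cylinder is unchanged — area = 126.75 mm²; the 22×7 cube at (-1, -4) contributes its full rectangle (area 154.00 mm²); Taking the first minus the rest: starting from the result so far (126.75 mm²), the 22×7 cube at (-1, -4) partially overlaps it — only the 48.94 mm² overlap (of its 154.00 mm²) is removed, clipping the outline — area = 77.81 mm². So its area = 77.81 mm². Layer 25 is larger (126.75 vs 77.81 mm²).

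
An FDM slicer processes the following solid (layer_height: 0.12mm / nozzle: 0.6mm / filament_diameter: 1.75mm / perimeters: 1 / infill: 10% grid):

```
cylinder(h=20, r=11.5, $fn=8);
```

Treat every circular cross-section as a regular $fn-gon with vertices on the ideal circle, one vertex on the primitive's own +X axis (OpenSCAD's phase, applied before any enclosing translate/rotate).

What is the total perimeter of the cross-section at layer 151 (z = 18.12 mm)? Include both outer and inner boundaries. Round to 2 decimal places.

70.41 mm

At z = 18.12 mm: the r=11.5 cylinder contributes a regular 8-gon of circumradius 11.5 (perimeter = 2·8·11.500·sin(180°/8) = 70.41 mm). Overall, the cross-section is a single solid region. Total boundary length (outer) = 70.41 mm.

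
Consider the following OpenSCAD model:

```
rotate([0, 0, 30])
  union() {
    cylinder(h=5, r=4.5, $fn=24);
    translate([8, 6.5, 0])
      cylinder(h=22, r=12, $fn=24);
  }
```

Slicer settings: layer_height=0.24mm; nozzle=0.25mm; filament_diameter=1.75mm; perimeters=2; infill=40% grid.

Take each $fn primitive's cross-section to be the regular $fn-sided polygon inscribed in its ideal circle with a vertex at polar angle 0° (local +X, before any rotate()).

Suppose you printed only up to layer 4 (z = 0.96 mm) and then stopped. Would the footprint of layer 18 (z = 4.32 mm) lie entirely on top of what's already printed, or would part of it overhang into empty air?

entirely on top

Compare the two slices. At z = 0.96: the r=4.5 cylinder contributes a regular 24-gon of circumradius 4.5 (area = (24/2)·4.500²·sin(360°/24) = 62.89 mm²); the cylinder at (8, 6.5): section is a regular 24-gon, circumradius r=12 (area = (24/2)·12.000²·sin(360°/24) = 447.24 mm²); Taking the union: the regions partially overlap — summed areas 510.13 mm² minus the doubly-counted overlap 43.38 mm² gives 466.75 mm² — area = 466.75 mm²; (whole slice rotated 30° about Z — lengths, areas and connectivity unchanged). At z = 4.32: the r=4.5 cylinder contributes a regular 24-gon of circumradius 4.5 (area = (24/2)·4.500²·sin(360°/24) = 62.89 mm²); the r=12 cylinder at (8, 6.5) contributes a regular 24-gon of circumradius 12 (area = (24/2)·12.000²·sin(360°/24) = 447.24 mm²); Taking the union: the regions partially overlap — summed areas 510.13 mm² minus the doubly-counted overlap 43.38 mm² gives 466.75 mm² — area = 466.75 mm²; (whole slice rotated 30° about Z — lengths, areas and connectivity unchanged). Checking containment: the cross-section at z = 4.32 is a subset of the cross-section at z = 0.96.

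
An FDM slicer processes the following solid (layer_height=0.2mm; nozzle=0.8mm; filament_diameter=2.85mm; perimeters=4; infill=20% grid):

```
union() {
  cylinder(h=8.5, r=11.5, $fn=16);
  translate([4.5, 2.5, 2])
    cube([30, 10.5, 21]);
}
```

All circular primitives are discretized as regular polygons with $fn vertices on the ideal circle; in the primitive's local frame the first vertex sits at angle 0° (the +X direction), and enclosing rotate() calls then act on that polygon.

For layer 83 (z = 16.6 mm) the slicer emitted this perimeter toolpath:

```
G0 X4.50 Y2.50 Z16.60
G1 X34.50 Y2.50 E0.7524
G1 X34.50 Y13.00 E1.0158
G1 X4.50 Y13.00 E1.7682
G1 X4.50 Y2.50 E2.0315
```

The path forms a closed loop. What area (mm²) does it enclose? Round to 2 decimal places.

315.00 mm²

Apply the shoelace formula to the sequence of (X, Y) vertices; enclosed area = 315.00 mm².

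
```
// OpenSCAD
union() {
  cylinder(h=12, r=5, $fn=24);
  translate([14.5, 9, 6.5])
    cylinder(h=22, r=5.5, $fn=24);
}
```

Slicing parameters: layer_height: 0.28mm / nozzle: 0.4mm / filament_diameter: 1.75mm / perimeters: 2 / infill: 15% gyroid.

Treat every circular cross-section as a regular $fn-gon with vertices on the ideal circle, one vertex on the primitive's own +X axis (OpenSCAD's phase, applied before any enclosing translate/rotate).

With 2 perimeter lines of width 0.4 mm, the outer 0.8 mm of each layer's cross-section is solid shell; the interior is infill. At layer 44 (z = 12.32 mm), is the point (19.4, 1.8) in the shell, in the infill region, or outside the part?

outside

At z = 12.32 mm: the cylinder does not reach this height (z outside [0, 12]); the r=5.5 cylinder at (14.5, 9) contributes a regular 24-gon of circumradius 5.5; Combining (union): only the r=5.5 cylinder at (14.5, 9) is present, so the union is just that shape — 1 connected region. Overall, the cross-section is a single solid region. The nearest boundary edge runs (17.25, 4.24)→(18.39, 5.11); distance from the point to it = 3.24 mm. The point is not inside any of the regions above, so it lies outside the cross-section (3.24 mm from the nearest boundary).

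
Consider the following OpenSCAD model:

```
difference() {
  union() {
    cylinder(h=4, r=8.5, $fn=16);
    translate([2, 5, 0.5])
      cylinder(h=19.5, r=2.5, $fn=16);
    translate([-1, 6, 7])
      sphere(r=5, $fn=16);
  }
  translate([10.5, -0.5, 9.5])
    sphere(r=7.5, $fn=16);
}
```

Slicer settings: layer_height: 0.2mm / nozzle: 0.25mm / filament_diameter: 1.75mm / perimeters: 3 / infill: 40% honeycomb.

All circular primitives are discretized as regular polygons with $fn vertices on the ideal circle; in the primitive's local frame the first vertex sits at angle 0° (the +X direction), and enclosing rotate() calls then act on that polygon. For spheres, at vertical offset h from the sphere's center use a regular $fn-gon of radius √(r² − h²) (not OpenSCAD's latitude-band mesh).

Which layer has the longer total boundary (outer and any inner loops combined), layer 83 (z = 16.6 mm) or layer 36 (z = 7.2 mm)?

layer 36 (z = 7.2 mm)

Layer 83 (z = 16.6): the cylinder does not reach this height (z outside [0, 4]); the r=2.5 cylinder at (2, 5) contributes a regular 16-gon of circumradius 2.5 (perimeter = 2·16·2.500·sin(180°/16) = 15.61 mm); the sphere at (-1, 6) is absent (|z−center|=9.600 > r=5); Taking the union: only the r=2.5 cylinder at (2, 5) is present, so the union is just that shape — boundary = 15.61 mm; the r=7.5 sphere at (10.5, -0.5) slices to a regular 16-gon of circumradius 2.417 (√(r²−h²) with h=7.1 from center) (perimeter = 2·16·2.417·sin(180°/16) = 15.09 mm); Subtracting the remaining from the first: starting from that combined region, the r=7.5 sphere at (10.5, -0.5) misses the remaining region (no effect) — boundary = 15.61 mm. So its perimeter = 15.61 mm. Layer 36 (z = 7.2): the cylinder is not intersected at this z (z outside [0, 4]); the r=2.5 cylinder at (2, 5) gives a regular 16-gon of circumradius 2.5 (constant along its height) (perimeter = 2·16·2.500·sin(180°/16) = 15.61 mm); the sphere at (-1, 6): section is a regular 16-gon, circumradius = √(r²−h²) = √(5²−0.2²) = 4.996 (perimeter = 2·16·4.996·sin(180°/16) = 31.19 mm); Taking the union: the regions partially overlap (shared area 17.00 mm²), so the edge portions inside another operand are dropped and the merged outline is re-measured after clipping — boundary = 31.87 mm; the r=7.5 sphere at (10.5, -0.5) slices to a regular 16-gon of circumradius 7.139 (√(r²−h²) with h=2.3 from center) (perimeter = 2·16·7.139·sin(180°/16) = 44.57 mm); Taking the first minus the rest: starting from the result so far, the r=7.5 sphere at (10.5, -0.5) misses the remaining region (no effect) — boundary = 31.87 mm. So its perimeter = 31.87 mm. Layer 36 is larger (31.87 vs 15.61 mm).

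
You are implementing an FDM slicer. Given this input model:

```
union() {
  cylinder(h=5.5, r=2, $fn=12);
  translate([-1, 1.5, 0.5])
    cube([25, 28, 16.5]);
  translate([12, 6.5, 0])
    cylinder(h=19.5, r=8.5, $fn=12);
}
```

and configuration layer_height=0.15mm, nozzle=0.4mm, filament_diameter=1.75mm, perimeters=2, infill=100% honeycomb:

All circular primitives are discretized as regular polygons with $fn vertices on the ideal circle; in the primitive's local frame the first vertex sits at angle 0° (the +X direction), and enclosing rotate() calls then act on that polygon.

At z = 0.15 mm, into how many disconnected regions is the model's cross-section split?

At z = 0.15 mm: the cylinder: section is a regular 12-gon, circumradius r=2; the cube at (-1, 1.5) is absent (z outside [0.5, 17]); the r=8.5 cylinder at (12, 6.5) contributes a regular 12-gon of circumradius 8.5; Merging all regions: the 2 present regions are separate (no shared area or edge), so areas and boundary lengths simply add and each stays a separate island — 2 connected regions. The result has 2 disconnected regions.

2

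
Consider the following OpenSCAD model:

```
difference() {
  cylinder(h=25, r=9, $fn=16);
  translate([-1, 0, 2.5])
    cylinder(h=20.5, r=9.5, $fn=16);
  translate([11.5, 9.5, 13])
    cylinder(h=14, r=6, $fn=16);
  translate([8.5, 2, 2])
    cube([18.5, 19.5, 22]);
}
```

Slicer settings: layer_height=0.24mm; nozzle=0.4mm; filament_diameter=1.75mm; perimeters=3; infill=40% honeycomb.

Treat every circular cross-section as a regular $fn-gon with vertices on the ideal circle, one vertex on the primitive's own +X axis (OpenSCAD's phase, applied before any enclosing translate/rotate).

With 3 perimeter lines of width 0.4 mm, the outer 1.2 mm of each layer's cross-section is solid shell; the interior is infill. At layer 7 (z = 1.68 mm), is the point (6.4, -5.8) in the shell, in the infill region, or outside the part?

shell

At z = 1.68 mm: the r=9 cylinder contributes a regular 16-gon of circumradius 9; the cylinder at (-1, 0) is absent (z outside [2.5, 23]); the cylinder at (11.5, 9.5) does not reach this height (z outside [13, 27]); the cube at (8.5, 2) is not intersected at this z (z outside [2, 24]); After the difference (first − rest): none of the subtracted shapes is present at this height, so the r=9 cylinder is unchanged — 1 connected region. Overall, the cross-section is a single solid region. The nearest boundary edge runs (6.36, -6.36)→(8.31, -3.44); distance from the point to it = 0.28 mm. The point is inside the cross-section, 0.28 mm from the nearest boundary — within the 1.2 mm shell band (3 × 0.4).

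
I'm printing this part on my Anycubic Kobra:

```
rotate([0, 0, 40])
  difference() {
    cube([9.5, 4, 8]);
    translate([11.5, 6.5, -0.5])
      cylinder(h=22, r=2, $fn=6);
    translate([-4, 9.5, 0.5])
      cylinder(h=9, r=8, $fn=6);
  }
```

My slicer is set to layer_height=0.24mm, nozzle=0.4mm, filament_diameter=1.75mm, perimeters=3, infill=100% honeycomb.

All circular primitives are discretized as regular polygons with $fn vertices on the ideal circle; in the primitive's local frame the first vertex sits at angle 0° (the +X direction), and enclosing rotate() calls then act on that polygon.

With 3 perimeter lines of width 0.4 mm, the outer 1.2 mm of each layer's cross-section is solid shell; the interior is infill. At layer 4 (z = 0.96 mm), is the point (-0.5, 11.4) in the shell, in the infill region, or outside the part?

At z = 0.96 mm: the cube is present — its section is the full 9.5×4 rectangle; the r=2 cylinder at (11.5, 6.5) gives a regular 6-gon of circumradius 2 (constant along its height); the cylinder at (-4, 9.5): section is a regular 6-gon, circumradius r=8; Subtracting the remaining from the first: starting from the 9.5×4 cube, the r=2 cylinder at (11.5, 6.5) misses the remaining region (no effect); the r=8 cylinder at (-4, 9.5) partially overlaps it — only the 0.59 mm² overlap (of its 166.28 mm²) is removed, clipping the outline — 1 connected region; (whole slice rotated 40° about Z — lengths, areas and connectivity unchanged). Overall, the cross-section is a single solid region. Undo the 40° rotation: the query point maps to (6.945, 9.054) in the un-rotated model frame. The nearest boundary edge runs (0.82, 4.00)→(9.50, 4.00); distance from the point to it = 5.05 mm. The point is not inside any of the regions above, so it lies outside the cross-section (5.05 mm from the nearest boundary).

outside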